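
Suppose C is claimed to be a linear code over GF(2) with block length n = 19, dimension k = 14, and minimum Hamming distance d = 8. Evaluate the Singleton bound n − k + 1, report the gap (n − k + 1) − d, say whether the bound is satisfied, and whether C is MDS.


Singleton RHS = n − k + 1 = 6, slack = -2, bound violated (no such code; not MDS).

Singleton bound: d ≤ n − k + 1.
Here n = 19, k = 14, so n − k + 1 = 6.
Given d = 8, check d ≤ 6: NO.
Slack = (n − k + 1) − d = -2.
The slack is negative: d = 8 exceeds n − k + 1 = 6 by 2, so the Singleton bound is violated and no linear [19, 14, 8]_2 code can exist. In particular it is not MDS (MDS requires d = n − k + 1 exactly).
Description: the claimed parameters are [19, 14, 8]_2; such a code would be impossible (violates the Singleton bound).


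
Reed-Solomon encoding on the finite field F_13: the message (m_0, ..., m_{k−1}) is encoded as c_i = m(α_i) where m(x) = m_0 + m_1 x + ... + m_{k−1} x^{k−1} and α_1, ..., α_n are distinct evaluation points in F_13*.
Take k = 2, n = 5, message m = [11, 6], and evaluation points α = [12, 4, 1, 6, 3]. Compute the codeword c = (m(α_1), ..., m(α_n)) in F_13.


c = [5, 9, 4, 8, 3]

Message polynomial: m(x) = 11 + 6·x (mod 13).
For each evaluation point α_i, compute m(α_i) mod 13:
  α_1 = 12: Horner steps 6 → 5, so m(12) = 5.
  α_2 = 4: Horner steps 6 → 9, so m(4) = 9.
  α_3 = 1: Horner steps 6 → 4, so m(1) = 4.
  α_4 = 6: Horner steps 6 → 8, so m(6) = 8.
  α_5 = 3: Horner steps 6 → 3, so m(3) = 3.
Codeword c = [5, 9, 4, 8, 3] ∈ F_13^5.


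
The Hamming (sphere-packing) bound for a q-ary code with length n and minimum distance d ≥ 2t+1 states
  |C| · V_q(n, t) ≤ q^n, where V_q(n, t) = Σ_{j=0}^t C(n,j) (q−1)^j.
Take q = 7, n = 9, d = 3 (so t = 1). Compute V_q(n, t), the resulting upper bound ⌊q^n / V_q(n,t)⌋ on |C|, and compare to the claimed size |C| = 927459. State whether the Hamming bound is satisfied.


V_q(n, t) = 55, q^n = 40353607, Hamming bound = 733701, |C| = 927459 > bound (violated).

Step 1: Compute V_q(n, t) = Σ_{j=0}^1 C(n, j) (q−1)^j.
  j = 0: C(9,0)·(6)^0 = 1·1 = 1.
  j = 1: C(9,1)·(6)^1 = 9·6 = 54.
  V_q(n, t) = 1 + 54 = 55.
Step 2: q^n = 7^9 = 40353607.
Step 3: Hamming bound ⌊q^n / V_q(n,t)⌋ = ⌊40353607/55⌋ = 733701.
Step 4: Compare |C| = 927459 to 733701: violated.
The claimed |C| lies above the Hamming bound, so no 7-ary code of length 9 with d ≥ 3 can have 927459 codewords.


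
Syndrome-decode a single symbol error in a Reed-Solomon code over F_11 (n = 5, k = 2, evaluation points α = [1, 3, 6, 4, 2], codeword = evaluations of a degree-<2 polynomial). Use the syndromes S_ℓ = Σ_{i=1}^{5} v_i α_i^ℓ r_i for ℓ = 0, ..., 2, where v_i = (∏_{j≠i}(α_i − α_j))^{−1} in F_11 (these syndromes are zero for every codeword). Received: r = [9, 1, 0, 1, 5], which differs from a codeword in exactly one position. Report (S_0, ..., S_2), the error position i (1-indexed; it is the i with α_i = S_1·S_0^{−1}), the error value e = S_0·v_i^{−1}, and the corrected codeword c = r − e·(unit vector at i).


S = (7, 6, 2), error at position 4, error magnitude e = 4, c = [9, 1, 0, 8, 5].

Step 1: column multipliers v_i = (∏_{j≠i}(α_i − α_j))^{−1} mod 11.
  i = 1 (α = 1): (1−3)(1−6)(1−4)(1−2) = (−2)·(−5)·(−3)·(−1) = 30 ≡ 8, so v_1 = 8^{−1} = 7 (mod 11).
  i = 2 (α = 3): (3−1)(3−6)(3−4)(3−2) = 2·(−3)·(−1)·1 = 6 ≡ 6, so v_2 = 6^{−1} = 2 (mod 11).
  i = 3 (α = 6): (6−1)(6−3)(6−4)(6−2) = 5·3·2·4 = 120 ≡ 10, so v_3 = 10^{−1} = 10 (mod 11).
  i = 4 (α = 4): (4−1)(4−3)(4−6)(4−2) = 3·1·(−2)·2 = −12 ≡ 10, so v_4 = 10^{−1} = 10 (mod 11).
  i = 5 (α = 2): (2−1)(2−3)(2−6)(2−4) = 1·(−1)·(−4)·(−2) = −8 ≡ 3, so v_5 = 3^{−1} = 4 (mod 11).
  v = [7, 2, 10, 10, 4].
Step 2: syndromes of r = [9, 1, 0, 1, 5] (all sums mod 11).
  S_0 = Σ v_i r_i = 7·9 + 2·1 + 10·0 + 10·1 + 4·5 = 95 ≡ 7.
  S_1 = Σ v_i α_i r_i = 7·1·9 + 2·3·1 + 10·6·0 + 10·4·1 + 4·2·5 = 149 ≡ 6.
  α_i^2 mod 11 = [1, 9, 3, 5, 4].
  S_2 = Σ v_i α_i^2 r_i = 7·1·9 + 2·9·1 + 10·3·0 + 10·5·1 + 4·4·5 = 211 ≡ 2.
  S = (7, 6, 2) ≠ 0, so r is not a codeword (an error is present).
Step 3: locate the error. For a single error e at position i, S_ℓ = v_i·e·α_i^ℓ, so α_err = S_1/S_0.
  S_0^{−1} = 7^{−1} = 8 (mod 11), so α_err = 6·8 = 48 ≡ 4 = α_4. Error position i = 4.
  Consistency check: S_2/S_1 = 2·2 = 4 ≡ 4 = α_err ✓ (single-error assumption holds).
Step 4: error magnitude e = S_0/v_4 = S_0·∏_{j≠4}(α_4 − α_j) = 7·10 = 70 ≡ 4 (mod 11).
Step 5: correct position 4: c_4 = r_4 − e = 1 − 4 ≡ 8 (mod 11). Hence c = [9, 1, 0, 8, 5].
  Check: interpolating c through the α_i gives m(x) = 2 + 7·x (degree < 2) with m(α_i) = c_i for every i, so c is indeed a codeword.


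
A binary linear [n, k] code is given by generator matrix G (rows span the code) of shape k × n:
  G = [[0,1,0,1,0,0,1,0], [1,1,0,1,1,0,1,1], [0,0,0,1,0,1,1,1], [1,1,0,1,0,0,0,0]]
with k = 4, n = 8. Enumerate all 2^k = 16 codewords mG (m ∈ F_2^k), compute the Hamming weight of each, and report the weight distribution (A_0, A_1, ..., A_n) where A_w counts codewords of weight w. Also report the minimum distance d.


Weight distribution: A_0 = 1, A_2 = 1, A_3 = 6, A_4 = 5, A_5 = 2, A_6 = 1. Minimum distance d = 2.

Enumerate all 2^4 = 16 messages m ∈ F_2^4.
For each, compute codeword c = mG in F_2^8, then tally its weight.
  m = 0000 → c = 00000000, weight = 0.
  m = 1000 → c = 01010010, weight = 3.
  m = 0100 → c = 11011011, weight = 6.
  m = 1100 → c = 10001001, weight = 3.
  m = 0010 → c = 00010111, weight = 4.
  m = 1010 → c = 01000101, weight = 3.
  m = 0110 → c = 11001100, weight = 4.
  m = 1110 → c = 10011110, weight = 5.
  m = 0001 → c = 11010000, weight = 3.
  m = 1001 → c = 10000010, weight = 2.
  m = 0101 → c = 00001011, weight = 3.
  m = 1101 → c = 01011001, weight = 4.
  m = 0011 → c = 11000111, weight = 5.
  m = 1011 → c = 10010101, weight = 4.
  m = 0111 → c = 00011100, weight = 3.
  m = 1111 → c = 01001110, weight = 4.
Tally weights:
  weight 0: 1 codewords.
  weight 2: 1 codewords.
  weight 3: 6 codewords.
  weight 4: 5 codewords.
  weight 5: 2 codewords.
  weight 6: 1 codewords.
Minimum distance d = smallest w > 0 with A_w > 0 = 2.
Sanity: Σ A_w = 16 = 2^4 = 16 ✓.


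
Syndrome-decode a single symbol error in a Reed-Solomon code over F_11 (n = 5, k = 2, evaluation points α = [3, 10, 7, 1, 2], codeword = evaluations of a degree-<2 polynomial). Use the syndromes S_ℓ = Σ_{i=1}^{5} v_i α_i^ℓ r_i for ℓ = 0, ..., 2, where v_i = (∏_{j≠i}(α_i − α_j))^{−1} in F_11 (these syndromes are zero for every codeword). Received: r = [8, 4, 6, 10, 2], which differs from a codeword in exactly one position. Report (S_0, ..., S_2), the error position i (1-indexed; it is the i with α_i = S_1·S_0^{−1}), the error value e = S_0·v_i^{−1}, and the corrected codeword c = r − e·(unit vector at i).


S = (3, 9, 5), error at position 1, error magnitude e = 3, c = [5, 4, 6, 10, 2].

Step 1: column multipliers v_i = (∏_{j≠i}(α_i − α_j))^{−1} mod 11.
  i = 1 (α = 3): (3−10)(3−7)(3−1)(3−2) = (−7)·(−4)·2·1 = 56 ≡ 1, so v_1 = 1^{−1} = 1 (mod 11).
  i = 2 (α = 10): (10−3)(10−7)(10−1)(10−2) = 7·3·9·8 = 1512 ≡ 5, so v_2 = 5^{−1} = 9 (mod 11).
  i = 3 (α = 7): (7−3)(7−10)(7−1)(7−2) = 4·(−3)·6·5 = −360 ≡ 3, so v_3 = 3^{−1} = 4 (mod 11).
  i = 4 (α = 1): (1−3)(1−10)(1−7)(1−2) = (−2)·(−9)·(−6)·(−1) = 108 ≡ 9, so v_4 = 9^{−1} = 5 (mod 11).
  i = 5 (α = 2): (2−3)(2−10)(2−7)(2−1) = (−1)·(−8)·(−5)·1 = −40 ≡ 4, so v_5 = 4^{−1} = 3 (mod 11).
  v = [1, 9, 4, 5, 3].
Step 2: syndromes of r = [8, 4, 6, 10, 2] (all sums mod 11).
  S_0 = Σ v_i r_i = 1·8 + 9·4 + 4·6 + 5·10 + 3·2 = 124 ≡ 3.
  S_1 = Σ v_i α_i r_i = 1·3·8 + 9·10·4 + 4·7·6 + 5·1·10 + 3·2·2 = 614 ≡ 9.
  α_i^2 mod 11 = [9, 1, 5, 1, 4].
  S_2 = Σ v_i α_i^2 r_i = 1·9·8 + 9·1·4 + 4·5·6 + 5·1·10 + 3·4·2 = 302 ≡ 5.
  S = (3, 9, 5) ≠ 0, so r is not a codeword (an error is present).
Step 3: locate the error. For a single error e at position i, S_ℓ = v_i·e·α_i^ℓ, so α_err = S_1/S_0.
  S_0^{−1} = 3^{−1} = 4 (mod 11), so α_err = 9·4 = 36 ≡ 3 = α_1. Error position i = 1.
  Consistency check: S_2/S_1 = 5·5 = 25 ≡ 3 = α_err ✓ (single-error assumption holds).
Step 4: error magnitude e = S_0/v_1 = S_0·∏_{j≠1}(α_1 − α_j) = 3·1 = 3 ≡ 3 (mod 11).
Step 5: correct position 1: c_1 = r_1 − e = 8 − 3 ≡ 5 (mod 11). Hence c = [5, 4, 6, 10, 2].
  Check: interpolating c through the α_i gives m(x) = 7 + 3·x (degree < 2) with m(α_i) = c_i for every i, so c is indeed a codeword.


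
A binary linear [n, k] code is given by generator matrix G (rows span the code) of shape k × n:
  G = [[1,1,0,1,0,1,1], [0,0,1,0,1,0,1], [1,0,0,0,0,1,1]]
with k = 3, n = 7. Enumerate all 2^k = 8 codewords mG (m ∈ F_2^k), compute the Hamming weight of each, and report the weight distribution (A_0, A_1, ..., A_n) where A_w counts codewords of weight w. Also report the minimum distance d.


Weight distribution: A_0 = 1, A_2 = 1, A_3 = 2, A_4 = 1, A_5 = 2, A_6 = 1. Minimum distance d = 2.

Enumerate all 2^3 = 8 messages m ∈ F_2^3.
For each, compute codeword c = mG in F_2^7, then tally its weight.
  m = 000 → c = 0000000, weight = 0.
  m = 100 → c = 1101011, weight = 5.
  m = 010 → c = 0010101, weight = 3.
  m = 110 → c = 1111110, weight = 6.
  m = 001 → c = 1000011, weight = 3.
  m = 101 → c = 0101000, weight = 2.
  m = 011 → c = 1010110, weight = 4.
  m = 111 → c = 0111101, weight = 5.
Tally weights:
  weight 0: 1 codewords.
  weight 2: 1 codewords.
  weight 3: 2 codewords.
  weight 4: 1 codewords.
  weight 5: 2 codewords.
  weight 6: 1 codewords.
Minimum distance d = smallest w > 0 with A_w > 0 = 2.
Sanity: Σ A_w = 8 = 2^3 = 8 ✓.


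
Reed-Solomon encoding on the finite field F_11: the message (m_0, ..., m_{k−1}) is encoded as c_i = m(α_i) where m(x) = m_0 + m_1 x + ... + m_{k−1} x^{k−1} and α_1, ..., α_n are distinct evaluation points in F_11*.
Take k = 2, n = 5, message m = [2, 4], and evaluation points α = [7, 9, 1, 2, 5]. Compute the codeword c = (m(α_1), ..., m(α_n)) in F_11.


c = [8, 5, 6, 10, 0]

Message polynomial: m(x) = 2 + 4·x (mod 11).
For each evaluation point α_i, compute m(α_i) mod 11:
  α_1 = 7: Horner steps 4 → 8, so m(7) = 8.
  α_2 = 9: Horner steps 4 → 5, so m(9) = 5.
  α_3 = 1: Horner steps 4 → 6, so m(1) = 6.
  α_4 = 2: Horner steps 4 → 10, so m(2) = 10.
  α_5 = 5: Horner steps 4 → 0, so m(5) = 0.
Codeword c = [8, 5, 6, 10, 0] ∈ F_11^5.


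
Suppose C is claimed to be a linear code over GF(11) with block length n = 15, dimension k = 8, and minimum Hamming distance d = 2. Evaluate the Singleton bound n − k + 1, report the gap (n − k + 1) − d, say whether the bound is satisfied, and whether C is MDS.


Singleton RHS = n − k + 1 = 8, slack = 6, bound satisfied, not MDS.

Singleton bound: d ≤ n − k + 1.
Here n = 15, k = 8, so n − k + 1 = 8.
Given d = 2, check d ≤ 8: YES.
Slack = (n − k + 1) − d = 6.
The code is NOT MDS (slack = 6 > 0).
Description: the claimed parameters are [15, 8, 2]_11; such a code would be non-MDS.


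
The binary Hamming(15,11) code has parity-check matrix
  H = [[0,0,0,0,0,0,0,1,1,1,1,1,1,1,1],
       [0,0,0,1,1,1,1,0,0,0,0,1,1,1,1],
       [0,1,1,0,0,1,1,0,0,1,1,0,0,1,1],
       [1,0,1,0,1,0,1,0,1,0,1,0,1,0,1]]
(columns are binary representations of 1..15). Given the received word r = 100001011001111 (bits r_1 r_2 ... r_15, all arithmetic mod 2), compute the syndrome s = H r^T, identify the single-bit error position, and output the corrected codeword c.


s = (0, 1, 1, 0)^T, error position = 6, corrected codeword c = 100000011001111

Compute s = H r^T mod 2 one row at a time:
  s_1 = 1 + 1 + 0 + 0 + 1 + 1 + 1 + 1 = 6 ≡ 0 (mod 2).
  s_2 = 0 + 0 + 1 + 0 + 1 + 1 + 1 + 1 = 5 ≡ 1 (mod 2).
  s_3 = 0 + 0 + 1 + 0 + 0 + 0 + 1 + 1 = 3 ≡ 1 (mod 2).
  s_4 = 1 + 0 + 0 + 0 + 1 + 0 + 1 + 1 = 4 ≡ 0 (mod 2).
s = (0, 1, 1, 0)^T — this equals column 6 of H (binary 0110), so error is at position 6.
Correct: flip bit 6 of r = 100001011001111 to get c = 100000011001111.


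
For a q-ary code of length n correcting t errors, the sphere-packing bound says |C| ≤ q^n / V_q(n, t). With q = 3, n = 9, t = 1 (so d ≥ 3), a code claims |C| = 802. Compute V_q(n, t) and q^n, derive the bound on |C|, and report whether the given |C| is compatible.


V_q(n, t) = 19, q^n = 19683, Hamming bound = 1035, |C| = 802 ≤ bound (satisfied).

Step 1: Compute V_q(n, t) = Σ_{j=0}^1 C(n, j) (q−1)^j.
  j = 0: C(9,0)·(2)^0 = 1·1 = 1.
  j = 1: C(9,1)·(2)^1 = 9·2 = 18.
  V_q(n, t) = 1 + 18 = 19.
Step 2: q^n = 3^9 = 19683.
Step 3: Hamming bound ⌊q^n / V_q(n,t)⌋ = ⌊19683/19⌋ = 1035.
Step 4: Compare |C| = 802 to 1035: satisfied.
The claimed |C| lies below the Hamming bound.


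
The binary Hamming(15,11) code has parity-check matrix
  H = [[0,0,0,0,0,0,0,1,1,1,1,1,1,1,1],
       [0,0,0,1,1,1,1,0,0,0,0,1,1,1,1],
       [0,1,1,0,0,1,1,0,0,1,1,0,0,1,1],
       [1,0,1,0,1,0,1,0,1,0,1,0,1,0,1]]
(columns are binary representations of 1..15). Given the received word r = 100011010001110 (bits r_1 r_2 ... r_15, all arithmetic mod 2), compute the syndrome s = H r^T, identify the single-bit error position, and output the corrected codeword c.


s = (0, 1, 0, 1)^T, error position = 5, corrected codeword c = 100001010001110

Compute s = H r^T mod 2 one row at a time:
  s_1 = 1 + 0 + 0 + 0 + 1 + 1 + 1 + 0 = 4 ≡ 0 (mod 2).
  s_2 = 0 + 1 + 1 + 0 + 1 + 1 + 1 + 0 = 5 ≡ 1 (mod 2).
  s_3 = 0 + 0 + 1 + 0 + 0 + 0 + 1 + 0 = 2 ≡ 0 (mod 2).
  s_4 = 1 + 0 + 1 + 0 + 0 + 0 + 1 + 0 = 3 ≡ 1 (mod 2).
s = (0, 1, 0, 1)^T — this equals column 5 of H (binary 0101), so error is at position 5.
Correct: flip bit 5 of r = 100011010001110 to get c = 100001010001110.


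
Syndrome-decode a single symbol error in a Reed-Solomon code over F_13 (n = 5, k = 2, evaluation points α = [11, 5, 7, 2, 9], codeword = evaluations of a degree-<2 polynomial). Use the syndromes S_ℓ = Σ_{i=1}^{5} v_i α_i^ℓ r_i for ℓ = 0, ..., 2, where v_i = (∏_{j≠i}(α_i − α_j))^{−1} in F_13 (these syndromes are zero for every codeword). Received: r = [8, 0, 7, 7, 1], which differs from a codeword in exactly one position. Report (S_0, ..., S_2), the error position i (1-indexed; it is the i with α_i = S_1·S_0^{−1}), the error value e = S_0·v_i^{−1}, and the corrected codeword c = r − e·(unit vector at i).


S = (7, 1, 2), error at position 4, error magnitude e = 11, c = [8, 0, 7, 9, 1].

Step 1: column multipliers v_i = (∏_{j≠i}(α_i − α_j))^{−1} mod 13.
  i = 1 (α = 11): (11−5)(11−7)(11−2)(11−9) = 6·4·9·2 = 432 ≡ 3, so v_1 = 3^{−1} = 9 (mod 13).
  i = 2 (α = 5): (5−11)(5−7)(5−2)(5−9) = (−6)·(−2)·3·(−4) = −144 ≡ 12, so v_2 = 12^{−1} = 12 (mod 13).
  i = 3 (α = 7): (7−11)(7−5)(7−2)(7−9) = (−4)·2·5·(−2) = 80 ≡ 2, so v_3 = 2^{−1} = 7 (mod 13).
  i = 4 (α = 2): (2−11)(2−5)(2−7)(2−9) = (−9)·(−3)·(−5)·(−7) = 945 ≡ 9, so v_4 = 9^{−1} = 3 (mod 13).
  i = 5 (α = 9): (9−11)(9−5)(9−7)(9−2) = (−2)·4·2·7 = −112 ≡ 5, so v_5 = 5^{−1} = 8 (mod 13).
  v = [9, 12, 7, 3, 8].
Step 2: syndromes of r = [8, 0, 7, 7, 1] (all sums mod 13).
  S_0 = Σ v_i r_i = 9·8 + 12·0 + 7·7 + 3·7 + 8·1 = 150 ≡ 7.
  S_1 = Σ v_i α_i r_i = 9·11·8 + 12·5·0 + 7·7·7 + 3·2·7 + 8·9·1 = 1249 ≡ 1.
  α_i^2 mod 13 = [4, 12, 10, 4, 3].
  S_2 = Σ v_i α_i^2 r_i = 9·4·8 + 12·12·0 + 7·10·7 + 3·4·7 + 8·3·1 = 886 ≡ 2.
  S = (7, 1, 2) ≠ 0, so r is not a codeword (an error is present).
Step 3: locate the error. For a single error e at position i, S_ℓ = v_i·e·α_i^ℓ, so α_err = S_1/S_0.
  S_0^{−1} = 7^{−1} = 2 (mod 13), so α_err = 1·2 = 2 ≡ 2 = α_4. Error position i = 4.
  Consistency check: S_2/S_1 = 2·1 = 2 ≡ 2 = α_err ✓ (single-error assumption holds).
Step 4: error magnitude e = S_0/v_4 = S_0·∏_{j≠4}(α_4 − α_j) = 7·9 = 63 ≡ 11 (mod 13).
Step 5: correct position 4: c_4 = r_4 − e = 7 − 11 ≡ 9 (mod 13). Hence c = [8, 0, 7, 9, 1].
  Check: interpolating c through the α_i gives m(x) = 2 + 10·x (degree < 2) with m(α_i) = c_i for every i, so c is indeed a codeword.


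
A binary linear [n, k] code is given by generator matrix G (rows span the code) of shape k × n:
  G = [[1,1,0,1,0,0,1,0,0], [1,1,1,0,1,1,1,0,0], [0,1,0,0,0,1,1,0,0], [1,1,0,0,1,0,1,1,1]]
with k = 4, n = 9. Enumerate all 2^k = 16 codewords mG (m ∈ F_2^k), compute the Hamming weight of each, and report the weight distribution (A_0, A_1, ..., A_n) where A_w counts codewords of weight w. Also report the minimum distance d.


Weight distribution: A_0 = 1, A_3 = 3, A_4 = 4, A_5 = 4, A_6 = 2, A_7 = 1, A_8 = 1. Minimum distance d = 3.

Enumerate all 2^4 = 16 messages m ∈ F_2^4.
For each, compute codeword c = mG in F_2^9, then tally its weight.
  m = 0000 → c = 000000000, weight = 0.
  m = 1000 → c = 110100100, weight = 4.
  m = 0100 → c = 111011100, weight = 6.
  m = 1100 → c = 001111000, weight = 4.
  m = 0010 → c = 010001100, weight = 3.
  m = 1010 → c = 100101000, weight = 3.
  m = 0110 → c = 101010000, weight = 3.
  m = 1110 → c = 011110100, weight = 5.
  m = 0001 → c = 110010111, weight = 6.
  m = 1001 → c = 000110011, weight = 4.
  m = 0101 → c = 001001011, weight = 4.
  m = 1101 → c = 111101111, weight = 8.
  m = 0011 → c = 100011011, weight = 5.
  m = 1011 → c = 010111111, weight = 7.
  m = 0111 → c = 011000111, weight = 5.
  m = 1111 → c = 101100011, weight = 5.
Tally weights:
  weight 0: 1 codewords.
  weight 3: 3 codewords.
  weight 4: 4 codewords.
  weight 5: 4 codewords.
  weight 6: 2 codewords.
  weight 7: 1 codewords.
  weight 8: 1 codewords.
Minimum distance d = smallest w > 0 with A_w > 0 = 3.
Sanity: Σ A_w = 16 = 2^4 = 16 ✓.


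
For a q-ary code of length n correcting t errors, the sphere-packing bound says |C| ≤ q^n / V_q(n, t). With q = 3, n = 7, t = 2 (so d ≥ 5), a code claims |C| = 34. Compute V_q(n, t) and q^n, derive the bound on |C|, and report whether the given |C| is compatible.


V_q(n, t) = 99, q^n = 2187, Hamming bound = 22, |C| = 34 > bound (violated).

Step 1: Compute V_q(n, t) = Σ_{j=0}^2 C(n, j) (q−1)^j.
  j = 0: C(7,0)·(2)^0 = 1·1 = 1.
  j = 1: C(7,1)·(2)^1 = 7·2 = 14.
  j = 2: C(7,2)·(2)^2 = 21·4 = 84.
  V_q(n, t) = 1 + 14 + 84 = 99.
Step 2: q^n = 3^7 = 2187.
Step 3: Hamming bound ⌊q^n / V_q(n,t)⌋ = ⌊2187/99⌋ = 22.
Step 4: Compare |C| = 34 to 22: violated.
The claimed |C| lies above the Hamming bound, so no 3-ary code of length 7 with d ≥ 5 can have 34 codewords.


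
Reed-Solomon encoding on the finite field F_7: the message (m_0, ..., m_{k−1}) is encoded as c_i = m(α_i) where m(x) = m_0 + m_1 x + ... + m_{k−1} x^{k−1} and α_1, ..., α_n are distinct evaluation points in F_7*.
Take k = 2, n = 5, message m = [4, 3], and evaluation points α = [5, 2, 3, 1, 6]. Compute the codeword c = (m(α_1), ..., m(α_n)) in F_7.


c = [5, 3, 6, 0, 1]

Message polynomial: m(x) = 4 + 3·x (mod 7).
For each evaluation point α_i, compute m(α_i) mod 7:
  α_1 = 5: Horner steps 3 → 5, so m(5) = 5.
  α_2 = 2: Horner steps 3 → 3, so m(2) = 3.
  α_3 = 3: Horner steps 3 → 6, so m(3) = 6.
  α_4 = 1: Horner steps 3 → 0, so m(1) = 0.
  α_5 = 6: Horner steps 3 → 1, so m(6) = 1.
Codeword c = [5, 3, 6, 0, 1] ∈ F_7^5.


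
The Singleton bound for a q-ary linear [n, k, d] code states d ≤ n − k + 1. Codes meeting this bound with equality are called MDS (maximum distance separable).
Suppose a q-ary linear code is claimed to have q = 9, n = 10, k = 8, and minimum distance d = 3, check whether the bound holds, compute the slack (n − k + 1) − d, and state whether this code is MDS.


Singleton RHS = n − k + 1 = 3, slack = 0, bound satisfied, MDS.

Singleton bound: d ≤ n − k + 1.
Here n = 10, k = 8, so n − k + 1 = 3.
Given d = 3, check d ≤ 3: YES.
Slack = (n − k + 1) − d = 0.
The code is MDS (slack = 0).
Description: the claimed parameters are [10, 8, 3]_9; such a code would be MDS (meets Singleton bound).


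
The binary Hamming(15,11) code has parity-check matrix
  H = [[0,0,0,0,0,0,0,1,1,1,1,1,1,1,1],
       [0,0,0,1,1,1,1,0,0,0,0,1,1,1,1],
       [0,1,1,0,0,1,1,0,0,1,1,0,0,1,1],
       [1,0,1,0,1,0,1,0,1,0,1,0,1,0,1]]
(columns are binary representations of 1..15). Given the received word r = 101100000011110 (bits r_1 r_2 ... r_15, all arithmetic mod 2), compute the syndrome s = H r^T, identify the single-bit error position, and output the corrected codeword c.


s = (0, 0, 1, 0)^T, error position = 2, corrected codeword c = 111100000011110

Compute s = H r^T mod 2 one row at a time:
  s_1 = 0 + 0 + 0 + 1 + 1 + 1 + 1 + 0 = 4 ≡ 0 (mod 2).
  s_2 = 1 + 0 + 0 + 0 + 1 + 1 + 1 + 0 = 4 ≡ 0 (mod 2).
  s_3 = 0 + 1 + 0 + 0 + 0 + 1 + 1 + 0 = 3 ≡ 1 (mod 2).
  s_4 = 1 + 1 + 0 + 0 + 0 + 1 + 1 + 0 = 4 ≡ 0 (mod 2).
s = (0, 0, 1, 0)^T — this equals column 2 of H (binary 0010), so error is at position 2.
Correct: flip bit 2 of r = 101100000011110 to get c = 111100000011110.


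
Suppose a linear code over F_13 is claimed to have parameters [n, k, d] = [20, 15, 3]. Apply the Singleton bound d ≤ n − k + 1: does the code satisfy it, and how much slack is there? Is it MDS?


Singleton RHS = n − k + 1 = 6, slack = 3, bound satisfied, not MDS.

Singleton bound: d ≤ n − k + 1.
Here n = 20, k = 15, so n − k + 1 = 6.
Given d = 3, check d ≤ 6: YES.
Slack = (n − k + 1) − d = 3.
The code is NOT MDS (slack = 3 > 0).
Description: the claimed parameters are [20, 15, 3]_13; such a code would be non-MDS.


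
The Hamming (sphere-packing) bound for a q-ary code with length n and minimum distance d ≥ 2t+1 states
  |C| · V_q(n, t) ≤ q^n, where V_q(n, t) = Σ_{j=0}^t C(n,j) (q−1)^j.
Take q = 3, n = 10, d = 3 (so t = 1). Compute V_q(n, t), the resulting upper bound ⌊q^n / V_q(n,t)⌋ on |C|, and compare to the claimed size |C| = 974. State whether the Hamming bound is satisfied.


V_q(n, t) = 21, q^n = 59049, Hamming bound = 2811, |C| = 974 ≤ bound (satisfied).

Step 1: Compute V_q(n, t) = Σ_{j=0}^1 C(n, j) (q−1)^j.
  j = 0: C(10,0)·(2)^0 = 1·1 = 1.
  j = 1: C(10,1)·(2)^1 = 10·2 = 20.
  V_q(n, t) = 1 + 20 = 21.
Step 2: q^n = 3^10 = 59049.
Step 3: Hamming bound ⌊q^n / V_q(n,t)⌋ = ⌊59049/21⌋ = 2811.
Step 4: Compare |C| = 974 to 2811: satisfied.
The claimed |C| lies below the Hamming bound.


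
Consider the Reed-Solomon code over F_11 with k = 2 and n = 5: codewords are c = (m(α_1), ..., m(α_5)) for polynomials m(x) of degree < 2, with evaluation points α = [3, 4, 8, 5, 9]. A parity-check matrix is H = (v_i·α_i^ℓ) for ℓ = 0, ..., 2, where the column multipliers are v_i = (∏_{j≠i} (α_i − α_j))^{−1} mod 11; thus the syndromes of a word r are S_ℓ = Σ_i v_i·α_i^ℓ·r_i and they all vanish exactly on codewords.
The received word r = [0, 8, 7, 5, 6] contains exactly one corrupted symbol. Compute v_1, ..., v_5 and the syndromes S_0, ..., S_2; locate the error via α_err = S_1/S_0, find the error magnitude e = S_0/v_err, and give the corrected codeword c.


S = (9, 4, 3), error at position 5, error magnitude e = 2, c = [0, 8, 7, 5, 4].

Step 1: column multipliers v_i = (∏_{j≠i}(α_i − α_j))^{−1} mod 11.
  i = 1 (α = 3): (3−4)(3−8)(3−5)(3−9) = (−1)·(−5)·(−2)·(−6) = 60 ≡ 5, so v_1 = 5^{−1} = 9 (mod 11).
  i = 2 (α = 4): (4−3)(4−8)(4−5)(4−9) = 1·(−4)·(−1)·(−5) = −20 ≡ 2, so v_2 = 2^{−1} = 6 (mod 11).
  i = 3 (α = 8): (8−3)(8−4)(8−5)(8−9) = 5·4·3·(−1) = −60 ≡ 6, so v_3 = 6^{−1} = 2 (mod 11).
  i = 4 (α = 5): (5−3)(5−4)(5−8)(5−9) = 2·1·(−3)·(−4) = 24 ≡ 2, so v_4 = 2^{−1} = 6 (mod 11).
  i = 5 (α = 9): (9−3)(9−4)(9−8)(9−5) = 6·5·1·4 = 120 ≡ 10, so v_5 = 10^{−1} = 10 (mod 11).
  v = [9, 6, 2, 6, 10].
Step 2: syndromes of r = [0, 8, 7, 5, 6] (all sums mod 11).
  S_0 = Σ v_i r_i = 9·0 + 6·8 + 2·7 + 6·5 + 10·6 = 152 ≡ 9.
  S_1 = Σ v_i α_i r_i = 9·3·0 + 6·4·8 + 2·8·7 + 6·5·5 + 10·9·6 = 994 ≡ 4.
  α_i^2 mod 11 = [9, 5, 9, 3, 4].
  S_2 = Σ v_i α_i^2 r_i = 9·9·0 + 6·5·8 + 2·9·7 + 6·3·5 + 10·4·6 = 696 ≡ 3.
  S = (9, 4, 3) ≠ 0, so r is not a codeword (an error is present).
Step 3: locate the error. For a single error e at position i, S_ℓ = v_i·e·α_i^ℓ, so α_err = S_1/S_0.
  S_0^{−1} = 9^{−1} = 5 (mod 11), so α_err = 4·5 = 20 ≡ 9 = α_5. Error position i = 5.
  Consistency check: S_2/S_1 = 3·3 = 9 ≡ 9 = α_err ✓ (single-error assumption holds).
Step 4: error magnitude e = S_0/v_5 = S_0·∏_{j≠5}(α_5 − α_j) = 9·10 = 90 ≡ 2 (mod 11).
Step 5: correct position 5: c_5 = r_5 − e = 6 − 2 ≡ 4 (mod 11). Hence c = [0, 8, 7, 5, 4].
  Check: interpolating c through the α_i gives m(x) = 9 + 8·x (degree < 2) with m(α_i) = c_i for every i, so c is indeed a codeword.


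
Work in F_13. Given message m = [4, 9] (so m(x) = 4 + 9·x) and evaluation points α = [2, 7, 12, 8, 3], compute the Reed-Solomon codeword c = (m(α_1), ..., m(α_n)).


c = [9, 2, 8, 11, 5]

Message polynomial: m(x) = 4 + 9·x (mod 13).
For each evaluation point α_i, compute m(α_i) mod 13:
  α_1 = 2: Horner steps 9 → 9, so m(2) = 9.
  α_2 = 7: Horner steps 9 → 2, so m(7) = 2.
  α_3 = 12: Horner steps 9 → 8, so m(12) = 8.
  α_4 = 8: Horner steps 9 → 11, so m(8) = 11.
  α_5 = 3: Horner steps 9 → 5, so m(3) = 5.
Codeword c = [9, 2, 8, 11, 5] ∈ F_13^5.


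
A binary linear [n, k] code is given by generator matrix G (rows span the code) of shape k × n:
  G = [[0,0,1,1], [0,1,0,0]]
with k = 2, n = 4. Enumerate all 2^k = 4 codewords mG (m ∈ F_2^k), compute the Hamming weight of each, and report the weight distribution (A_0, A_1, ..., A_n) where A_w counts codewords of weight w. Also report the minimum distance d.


Weight distribution: A_0 = 1, A_1 = 1, A_2 = 1, A_3 = 1. Minimum distance d = 1.

Enumerate all 2^2 = 4 messages m ∈ F_2^2.
For each, compute codeword c = mG in F_2^4, then tally its weight.
  m = 00 → c = 0000, weight = 0.
  m = 10 → c = 0011, weight = 2.
  m = 01 → c = 0100, weight = 1.
  m = 11 → c = 0111, weight = 3.
Tally weights:
  weight 0: 1 codewords.
  weight 1: 1 codewords.
  weight 2: 1 codewords.
  weight 3: 1 codewords.
Minimum distance d = smallest w > 0 with A_w > 0 = 1.
Sanity: Σ A_w = 4 = 2^2 = 4 ✓.


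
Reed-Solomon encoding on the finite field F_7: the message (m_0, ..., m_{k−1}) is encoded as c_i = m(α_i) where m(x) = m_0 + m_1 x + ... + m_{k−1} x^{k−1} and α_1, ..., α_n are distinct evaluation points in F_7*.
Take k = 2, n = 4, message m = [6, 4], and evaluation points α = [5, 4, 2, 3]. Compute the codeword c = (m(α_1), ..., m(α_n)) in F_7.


c = [5, 1, 0, 4]

Message polynomial: m(x) = 6 + 4·x (mod 7).
For each evaluation point α_i, compute m(α_i) mod 7:
  α_1 = 5: Horner steps 4 → 5, so m(5) = 5.
  α_2 = 4: Horner steps 4 → 1, so m(4) = 1.
  α_3 = 2: Horner steps 4 → 0, so m(2) = 0.
  α_4 = 3: Horner steps 4 → 4, so m(3) = 4.
Codeword c = [5, 1, 0, 4] ∈ F_7^4.


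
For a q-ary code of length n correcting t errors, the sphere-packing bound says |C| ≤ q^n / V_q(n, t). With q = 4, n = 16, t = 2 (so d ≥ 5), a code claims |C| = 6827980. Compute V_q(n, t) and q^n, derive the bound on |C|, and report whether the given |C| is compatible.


V_q(n, t) = 1129, q^n = 4294967296, Hamming bound = 3804222, |C| = 6827980 > bound (violated).

Step 1: Compute V_q(n, t) = Σ_{j=0}^2 C(n, j) (q−1)^j.
  j = 0: C(16,0)·(3)^0 = 1·1 = 1.
  j = 1: C(16,1)·(3)^1 = 16·3 = 48.
  j = 2: C(16,2)·(3)^2 = 120·9 = 1080.
  V_q(n, t) = 1 + 48 + 1080 = 1129.
Step 2: q^n = 4^16 = 4294967296.
Step 3: Hamming bound ⌊q^n / V_q(n,t)⌋ = ⌊4294967296/1129⌋ = 3804222.
Step 4: Compare |C| = 6827980 to 3804222: violated.
The claimed |C| lies above the Hamming bound, so no 4-ary code of length 16 with d ≥ 5 can have 6827980 codewords.


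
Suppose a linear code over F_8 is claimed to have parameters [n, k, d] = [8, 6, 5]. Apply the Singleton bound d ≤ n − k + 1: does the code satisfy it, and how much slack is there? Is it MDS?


Singleton RHS = n − k + 1 = 3, slack = -2, bound violated (no such code; not MDS).

Singleton bound: d ≤ n − k + 1.
Here n = 8, k = 6, so n − k + 1 = 3.
Given d = 5, check d ≤ 3: NO.
Slack = (n − k + 1) − d = -2.
The slack is negative: d = 5 exceeds n − k + 1 = 3 by 2, so the Singleton bound is violated and no linear [8, 6, 5]_8 code can exist. In particular it is not MDS (MDS requires d = n − k + 1 exactly).
Description: the claimed parameters are [8, 6, 5]_8; such a code would be impossible (violates the Singleton bound).


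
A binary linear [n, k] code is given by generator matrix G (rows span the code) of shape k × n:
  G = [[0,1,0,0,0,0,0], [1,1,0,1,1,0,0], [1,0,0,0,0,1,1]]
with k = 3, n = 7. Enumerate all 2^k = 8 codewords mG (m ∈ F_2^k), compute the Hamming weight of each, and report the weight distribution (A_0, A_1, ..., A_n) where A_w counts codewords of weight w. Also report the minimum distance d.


Weight distribution: A_0 = 1, A_1 = 1, A_3 = 2, A_4 = 3, A_5 = 1. Minimum distance d = 1.

Enumerate all 2^3 = 8 messages m ∈ F_2^3.
For each, compute codeword c = mG in F_2^7, then tally its weight.
  m = 000 → c = 0000000, weight = 0.
  m = 100 → c = 0100000, weight = 1.
  m = 010 → c = 1101100, weight = 4.
  m = 110 → c = 1001100, weight = 3.
  m = 001 → c = 1000011, weight = 3.
  m = 101 → c = 1100011, weight = 4.
  m = 011 → c = 0101111, weight = 5.
  m = 111 → c = 0001111, weight = 4.
Tally weights:
  weight 0: 1 codewords.
  weight 1: 1 codewords.
  weight 3: 2 codewords.
  weight 4: 3 codewords.
  weight 5: 1 codewords.
Minimum distance d = smallest w > 0 with A_w > 0 = 1.
Sanity: Σ A_w = 8 = 2^3 = 8 ✓.


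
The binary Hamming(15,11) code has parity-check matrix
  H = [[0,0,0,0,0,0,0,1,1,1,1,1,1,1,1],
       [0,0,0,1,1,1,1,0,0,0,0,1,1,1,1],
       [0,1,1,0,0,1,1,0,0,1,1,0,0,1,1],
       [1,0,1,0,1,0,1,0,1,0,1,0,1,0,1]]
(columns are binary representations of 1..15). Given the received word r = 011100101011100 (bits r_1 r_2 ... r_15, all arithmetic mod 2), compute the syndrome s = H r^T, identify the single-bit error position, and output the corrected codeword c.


s = (0, 0, 0, 1)^T, error position = 1, corrected codeword c = 111100101011100

Compute s = H r^T mod 2 one row at a time:
  s_1 = 0 + 1 + 0 + 1 + 1 + 1 + 0 + 0 = 4 ≡ 0 (mod 2).
  s_2 = 1 + 0 + 0 + 1 + 1 + 1 + 0 + 0 = 4 ≡ 0 (mod 2).
  s_3 = 1 + 1 + 0 + 1 + 0 + 1 + 0 + 0 = 4 ≡ 0 (mod 2).
  s_4 = 0 + 1 + 0 + 1 + 1 + 1 + 1 + 0 = 5 ≡ 1 (mod 2).
s = (0, 0, 0, 1)^T — this equals column 1 of H (binary 0001), so error is at position 1.
Correct: flip bit 1 of r = 011100101011100 to get c = 111100101011100.


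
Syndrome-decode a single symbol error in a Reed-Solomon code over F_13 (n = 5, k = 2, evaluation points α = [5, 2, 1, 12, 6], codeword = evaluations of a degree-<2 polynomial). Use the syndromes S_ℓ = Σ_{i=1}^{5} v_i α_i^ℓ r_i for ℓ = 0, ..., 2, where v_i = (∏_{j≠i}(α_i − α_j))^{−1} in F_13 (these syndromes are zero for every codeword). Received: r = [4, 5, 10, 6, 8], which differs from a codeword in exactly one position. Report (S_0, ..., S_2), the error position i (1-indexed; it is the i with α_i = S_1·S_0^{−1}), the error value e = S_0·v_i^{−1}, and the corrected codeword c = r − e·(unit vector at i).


S = (4, 4, 4), error at position 3, error magnitude e = 9, c = [4, 5, 1, 6, 8].

Step 1: column multipliers v_i = (∏_{j≠i}(α_i − α_j))^{−1} mod 13.
  i = 1 (α = 5): (5−2)(5−1)(5−12)(5−6) = 3·4·(−7)·(−1) = 84 ≡ 6, so v_1 = 6^{−1} = 11 (mod 13).
  i = 2 (α = 2): (2−5)(2−1)(2−12)(2−6) = (−3)·1·(−10)·(−4) = −120 ≡ 10, so v_2 = 10^{−1} = 4 (mod 13).
  i = 3 (α = 1): (1−5)(1−2)(1−12)(1−6) = (−4)·(−1)·(−11)·(−5) = 220 ≡ 12, so v_3 = 12^{−1} = 12 (mod 13).
  i = 4 (α = 12): (12−5)(12−2)(12−1)(12−6) = 7·10·11·6 = 4620 ≡ 5, so v_4 = 5^{−1} = 8 (mod 13).
  i = 5 (α = 6): (6−5)(6−2)(6−1)(6−12) = 1·4·5·(−6) = −120 ≡ 10, so v_5 = 10^{−1} = 4 (mod 13).
  v = [11, 4, 12, 8, 4].
Step 2: syndromes of r = [4, 5, 10, 6, 8] (all sums mod 13).
  S_0 = Σ v_i r_i = 11·4 + 4·5 + 12·10 + 8·6 + 4·8 = 264 ≡ 4.
  S_1 = Σ v_i α_i r_i = 11·5·4 + 4·2·5 + 12·1·10 + 8·12·6 + 4·6·8 = 1148 ≡ 4.
  α_i^2 mod 13 = [12, 4, 1, 1, 10].
  S_2 = Σ v_i α_i^2 r_i = 11·12·4 + 4·4·5 + 12·1·10 + 8·1·6 + 4·10·8 = 1096 ≡ 4.
  S = (4, 4, 4) ≠ 0, so r is not a codeword (an error is present).
Step 3: locate the error. For a single error e at position i, S_ℓ = v_i·e·α_i^ℓ, so α_err = S_1/S_0.
  S_0^{−1} = 4^{−1} = 10 (mod 13), so α_err = 4·10 = 40 ≡ 1 = α_3. Error position i = 3.
  Consistency check: S_2/S_1 = 4·10 = 40 ≡ 1 = α_err ✓ (single-error assumption holds).
Step 4: error magnitude e = S_0/v_3 = S_0·∏_{j≠3}(α_3 − α_j) = 4·12 = 48 ≡ 9 (mod 13).
Step 5: correct position 3: c_3 = r_3 − e = 10 − 9 ≡ 1 (mod 13). Hence c = [4, 5, 1, 6, 8].
  Check: interpolating c through the α_i gives m(x) = 10 + 4·x (degree < 2) with m(α_i) = c_i for every i, so c is indeed a codeword.


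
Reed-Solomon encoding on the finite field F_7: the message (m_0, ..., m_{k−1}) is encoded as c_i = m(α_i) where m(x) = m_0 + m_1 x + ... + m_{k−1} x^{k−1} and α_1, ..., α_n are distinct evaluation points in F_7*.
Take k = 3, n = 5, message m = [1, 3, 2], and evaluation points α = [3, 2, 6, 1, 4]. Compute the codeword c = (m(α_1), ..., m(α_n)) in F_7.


c = [0, 1, 0, 6, 3]

Message polynomial: m(x) = 1 + 3·x + 2·x^2 (mod 7).
For each evaluation point α_i, compute m(α_i) mod 7:
  α_1 = 3: Horner steps 2 → 2 → 0, so m(3) = 0.
  α_2 = 2: Horner steps 2 → 0 → 1, so m(2) = 1.
  α_3 = 6: Horner steps 2 → 1 → 0, so m(6) = 0.
  α_4 = 1: Horner steps 2 → 5 → 6, so m(1) = 6.
  α_5 = 4: Horner steps 2 → 4 → 3, so m(4) = 3.
Codeword c = [0, 1, 0, 6, 3] ∈ F_7^5.


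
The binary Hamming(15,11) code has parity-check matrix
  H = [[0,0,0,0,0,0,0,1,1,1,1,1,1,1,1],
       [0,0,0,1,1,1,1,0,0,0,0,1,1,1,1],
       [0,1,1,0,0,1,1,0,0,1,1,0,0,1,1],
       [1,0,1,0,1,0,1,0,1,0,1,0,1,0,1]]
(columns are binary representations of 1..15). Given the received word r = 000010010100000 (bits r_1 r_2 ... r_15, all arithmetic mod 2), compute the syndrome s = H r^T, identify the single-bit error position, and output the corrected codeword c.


s = (0, 1, 1, 1)^T, error position = 7, corrected codeword c = 000010110100000

Compute s = H r^T mod 2 one row at a time:
  s_1 = 1 + 0 + 1 + 0 + 0 + 0 + 0 + 0 = 2 ≡ 0 (mod 2).
  s_2 = 0 + 1 + 0 + 0 + 0 + 0 + 0 + 0 = 1 ≡ 1 (mod 2).
  s_3 = 0 + 0 + 0 + 0 + 1 + 0 + 0 + 0 = 1 ≡ 1 (mod 2).
  s_4 = 0 + 0 + 1 + 0 + 0 + 0 + 0 + 0 = 1 ≡ 1 (mod 2).
s = (0, 1, 1, 1)^T — this equals column 7 of H (binary 0111), so error is at position 7.
Correct: flip bit 7 of r = 000010010100000 to get c = 000010110100000.


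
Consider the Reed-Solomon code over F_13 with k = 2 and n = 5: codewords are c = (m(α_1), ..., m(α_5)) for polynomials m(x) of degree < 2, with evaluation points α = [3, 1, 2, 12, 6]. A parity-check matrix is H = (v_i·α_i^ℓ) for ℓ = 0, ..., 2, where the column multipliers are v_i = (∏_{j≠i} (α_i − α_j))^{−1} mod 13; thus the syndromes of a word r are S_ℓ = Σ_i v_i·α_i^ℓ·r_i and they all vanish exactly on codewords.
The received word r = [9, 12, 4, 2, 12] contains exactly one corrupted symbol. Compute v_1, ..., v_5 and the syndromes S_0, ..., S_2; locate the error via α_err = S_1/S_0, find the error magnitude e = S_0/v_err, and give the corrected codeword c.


S = (10, 8, 9), error at position 5, error magnitude e = 1, c = [9, 12, 4, 2, 11].

Step 1: column multipliers v_i = (∏_{j≠i}(α_i − α_j))^{−1} mod 13.
  i = 1 (α = 3): (3−1)(3−2)(3−12)(3−6) = 2·1·(−9)·(−3) = 54 ≡ 2, so v_1 = 2^{−1} = 7 (mod 13).
  i = 2 (α = 1): (1−3)(1−2)(1−12)(1−6) = (−2)·(−1)·(−11)·(−5) = 110 ≡ 6, so v_2 = 6^{−1} = 11 (mod 13).
  i = 3 (α = 2): (2−3)(2−1)(2−12)(2−6) = (−1)·1·(−10)·(−4) = −40 ≡ 12, so v_3 = 12^{−1} = 12 (mod 13).
  i = 4 (α = 12): (12−3)(12−1)(12−2)(12−6) = 9·11·10·6 = 5940 ≡ 12, so v_4 = 12^{−1} = 12 (mod 13).
  i = 5 (α = 6): (6−3)(6−1)(6−2)(6−12) = 3·5·4·(−6) = −360 ≡ 4, so v_5 = 4^{−1} = 10 (mod 13).
  v = [7, 11, 12, 12, 10].
Step 2: syndromes of r = [9, 12, 4, 2, 12] (all sums mod 13).
  S_0 = Σ v_i r_i = 7·9 + 11·12 + 12·4 + 12·2 + 10·12 = 387 ≡ 10.
  S_1 = Σ v_i α_i r_i = 7·3·9 + 11·1·12 + 12·2·4 + 12·12·2 + 10·6·12 = 1425 ≡ 8.
  α_i^2 mod 13 = [9, 1, 4, 1, 10].
  S_2 = Σ v_i α_i^2 r_i = 7·9·9 + 11·1·12 + 12·4·4 + 12·1·2 + 10·10·12 = 2115 ≡ 9.
  S = (10, 8, 9) ≠ 0, so r is not a codeword (an error is present).
Step 3: locate the error. For a single error e at position i, S_ℓ = v_i·e·α_i^ℓ, so α_err = S_1/S_0.
  S_0^{−1} = 10^{−1} = 4 (mod 13), so α_err = 8·4 = 32 ≡ 6 = α_5. Error position i = 5.
  Consistency check: S_2/S_1 = 9·5 = 45 ≡ 6 = α_err ✓ (single-error assumption holds).
Step 4: error magnitude e = S_0/v_5 = S_0·∏_{j≠5}(α_5 − α_j) = 10·4 = 40 ≡ 1 (mod 13).
Step 5: correct position 5: c_5 = r_5 − e = 12 − 1 ≡ 11 (mod 13). Hence c = [9, 12, 4, 2, 11].
  Check: interpolating c through the α_i gives m(x) = 7 + 5·x (degree < 2) with m(α_i) = c_i for every i, so c is indeed a codeword.


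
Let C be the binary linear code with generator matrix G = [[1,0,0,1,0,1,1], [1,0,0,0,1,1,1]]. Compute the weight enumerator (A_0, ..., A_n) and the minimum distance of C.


Weight distribution: A_0 = 1, A_2 = 1, A_4 = 2. Minimum distance d = 2.

Enumerate all 2^2 = 4 messages m ∈ F_2^2.
For each, compute codeword c = mG in F_2^7, then tally its weight.
  m = 00 → c = 0000000, weight = 0.
  m = 10 → c = 1001011, weight = 4.
  m = 01 → c = 1000111, weight = 4.
  m = 11 → c = 0001100, weight = 2.
Tally weights:
  weight 0: 1 codewords.
  weight 2: 1 codewords.
  weight 4: 2 codewords.
Minimum distance d = smallest w > 0 with A_w > 0 = 2.
Sanity: Σ A_w = 4 = 2^2 = 4 ✓.


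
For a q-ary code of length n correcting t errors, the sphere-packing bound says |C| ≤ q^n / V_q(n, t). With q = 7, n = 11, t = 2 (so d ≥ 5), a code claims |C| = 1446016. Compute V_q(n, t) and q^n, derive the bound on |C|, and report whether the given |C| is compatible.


V_q(n, t) = 2047, q^n = 1977326743, Hamming bound = 965963, |C| = 1446016 > bound (violated).

Step 1: Compute V_q(n, t) = Σ_{j=0}^2 C(n, j) (q−1)^j.
  j = 0: C(11,0)·(6)^0 = 1·1 = 1.
  j = 1: C(11,1)·(6)^1 = 11·6 = 66.
  j = 2: C(11,2)·(6)^2 = 55·36 = 1980.
  V_q(n, t) = 1 + 66 + 1980 = 2047.
Step 2: q^n = 7^11 = 1977326743.
Step 3: Hamming bound ⌊q^n / V_q(n,t)⌋ = ⌊1977326743/2047⌋ = 965963.
Step 4: Compare |C| = 1446016 to 965963: violated.
The claimed |C| lies above the Hamming bound, so no 7-ary code of length 11 with d ≥ 5 can have 1446016 codewords.


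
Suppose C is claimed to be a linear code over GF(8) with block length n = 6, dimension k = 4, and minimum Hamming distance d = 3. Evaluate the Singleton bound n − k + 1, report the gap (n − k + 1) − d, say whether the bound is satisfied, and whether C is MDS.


Singleton RHS = n − k + 1 = 3, slack = 0, bound satisfied, MDS.

Singleton bound: d ≤ n − k + 1.
Here n = 6, k = 4, so n − k + 1 = 3.
Given d = 3, check d ≤ 3: YES.
Slack = (n − k + 1) − d = 0.
The code is MDS (slack = 0).
Description: the claimed parameters are [6, 4, 3]_8; such a code would be MDS (meets Singleton bound).


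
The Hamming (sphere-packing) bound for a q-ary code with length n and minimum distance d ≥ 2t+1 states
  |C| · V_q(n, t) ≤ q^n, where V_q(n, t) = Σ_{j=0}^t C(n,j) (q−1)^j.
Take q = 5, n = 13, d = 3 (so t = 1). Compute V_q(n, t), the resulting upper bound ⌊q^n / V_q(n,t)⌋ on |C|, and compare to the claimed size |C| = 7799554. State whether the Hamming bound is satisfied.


V_q(n, t) = 53, q^n = 1220703125, Hamming bound = 23032134, |C| = 7799554 ≤ bound (satisfied).

Step 1: Compute V_q(n, t) = Σ_{j=0}^1 C(n, j) (q−1)^j.
  j = 0: C(13,0)·(4)^0 = 1·1 = 1.
  j = 1: C(13,1)·(4)^1 = 13·4 = 52.
  V_q(n, t) = 1 + 52 = 53.
Step 2: q^n = 5^13 = 1220703125.
Step 3: Hamming bound ⌊q^n / V_q(n,t)⌋ = ⌊1220703125/53⌋ = 23032134.
Step 4: Compare |C| = 7799554 to 23032134: satisfied.
The claimed |C| lies below the Hamming bound.
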